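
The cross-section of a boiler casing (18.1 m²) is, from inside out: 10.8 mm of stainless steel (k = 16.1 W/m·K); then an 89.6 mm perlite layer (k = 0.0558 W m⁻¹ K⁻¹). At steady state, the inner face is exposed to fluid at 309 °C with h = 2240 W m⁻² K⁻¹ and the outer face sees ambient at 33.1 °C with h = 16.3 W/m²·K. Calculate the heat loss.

Treat each layer as a resistance in series:
  R_conv,in = 1/(hA) = 1/(2240·18.1) = 2.466×10^-5 K/W
  R_stainless steel = L/(kA) = 0.0108/(16.1·18.1) = 3.706×10^-5 K/W
  R_perlite = L/(kA) = 0.0896/(0.0558·18.1) = 0.08871 K/W
  R_conv,out = 1/(hA) = 1/(16.3·18.1) = 0.003389 K/W
ΣR = 2.466×10^-5 + 3.706×10^-5 + 0.08871 + 0.003389 = 0.09216 K/W
Q = ΔT/ΣR = (309 °C − 33.1 °C)/0.09216 = 2990 W

Q = 2.99 kW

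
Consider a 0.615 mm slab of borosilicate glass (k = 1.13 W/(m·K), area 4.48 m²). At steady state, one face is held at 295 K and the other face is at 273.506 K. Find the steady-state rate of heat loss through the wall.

Q = 1.77×10^5 W

Q = kA·ΔT/L = 1.13 × 4.48 × |295 K − 273.506 K| / 6.15×10^-4 = 1.77×10^5 W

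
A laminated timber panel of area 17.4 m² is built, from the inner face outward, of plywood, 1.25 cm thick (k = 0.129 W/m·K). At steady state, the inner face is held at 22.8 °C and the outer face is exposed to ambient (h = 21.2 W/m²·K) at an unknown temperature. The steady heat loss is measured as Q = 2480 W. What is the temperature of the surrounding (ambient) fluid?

Sum the resistances:
  R_plywood = L/(kA) = 0.0125/(0.129·17.4) = 0.005569 K/W
  R_conv,out = 1/(hA) = 1/(21.2·17.4) = 0.002711 K/W
ΣR = 0.008280 K/W
ΔT = Q·ΣR = 2480 × 0.008280 = 20.53 K
Heat flows outward, so T_out = T_in − ΔT = 22.8 − 20.53 = 2.27 °C

T_out = 2.27 °C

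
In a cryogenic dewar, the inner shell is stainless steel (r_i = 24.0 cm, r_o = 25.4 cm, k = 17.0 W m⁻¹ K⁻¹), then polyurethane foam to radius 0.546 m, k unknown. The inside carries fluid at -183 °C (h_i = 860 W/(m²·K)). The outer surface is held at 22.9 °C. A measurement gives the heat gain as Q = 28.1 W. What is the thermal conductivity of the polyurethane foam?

ΣR = ΔT/Q = |-183 − 22.9|/28.1 = 7.327 K/W
Known resistances:
  R_conv,in = 1/(4πr²h) = 1/(4π·0.240²·860) = 0.001606 K/W
  R_stainless steel = (1/0.240 − 1/0.254)/(4πk) = 0.2297/(4π·17.0) = 0.001075 K/W
R_polyurethane foam = ΣR − ΣR_known = 7.327 − 0.002681 = 7.324 K/W
(1/r₁−1/r₂)/(4πk) = 7.324 ⇒ k = 2.106/(4π·7.324) = 0.0229 W/m·K

k = 0.0229 W/m·K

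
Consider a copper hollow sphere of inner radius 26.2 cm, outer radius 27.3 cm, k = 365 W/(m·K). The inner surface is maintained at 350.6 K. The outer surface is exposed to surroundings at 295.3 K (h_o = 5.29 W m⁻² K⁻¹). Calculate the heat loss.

Treat each layer as a resistance in series:
  R_copper = (1/0.262 − 1/0.273)/(4πk) = 0.1538/(4π·365) = 3.353×10^-5 K/W
  R_conv,out = 1/(4πr²h) = 1/(4π·0.273²·5.29) = 0.2018 K/W
ΣR = 3.353×10^-5 + 0.2018 = 0.2018 K/W
Q = ΔT/ΣR = (350.6 K − 295.3 K)/0.2018 = 274 W

Q = 274 W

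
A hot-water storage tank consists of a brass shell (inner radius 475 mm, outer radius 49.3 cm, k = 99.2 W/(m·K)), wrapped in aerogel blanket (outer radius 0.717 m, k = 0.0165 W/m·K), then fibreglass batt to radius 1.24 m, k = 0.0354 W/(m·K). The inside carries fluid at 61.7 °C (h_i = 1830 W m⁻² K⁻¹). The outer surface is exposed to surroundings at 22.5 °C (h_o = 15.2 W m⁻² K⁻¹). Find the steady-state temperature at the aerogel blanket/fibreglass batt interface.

Treat each layer as a resistance in series:
  R_conv,in = 1/(4πr²h) = 1/(4π·0.475²·1830) = 1.927×10^-4 K/W
  R_brass = (1/0.475 − 1/0.493)/(4πk) = 0.07687/(4π·99.2) = 6.166×10^-5 K/W
  R_aerogel blanket = (1/0.493 − 1/0.717)/(4πk) = 0.6337/(4π·0.0165) = 3.056 K/W
  R_fibreglass batt = (1/0.717 − 1/1.24)/(4πk) = 0.5882/(4π·0.0354) = 1.322 K/W
  R_conv,out = 1/(4πr²h) = 1/(4π·1.24²·15.2) = 0.003405 K/W
ΣR = 1.927×10^-4 + 6.166×10^-5 + 3.056 + 1.322 + 0.003405 = 4.382 K/W
Q = ΔT/ΣR = (61.7 °C − 22.5 °C)/4.382 = 8.946 W
From the inner boundary to the aerogel blanket/fibreglass batt interface, ΣR_partial = 3.056 K/W.
T_interface = T_in − Q·ΣR_partial = 61.7 °C − (8.946)(3.056) = 34.4 °C

T = 34.4 °C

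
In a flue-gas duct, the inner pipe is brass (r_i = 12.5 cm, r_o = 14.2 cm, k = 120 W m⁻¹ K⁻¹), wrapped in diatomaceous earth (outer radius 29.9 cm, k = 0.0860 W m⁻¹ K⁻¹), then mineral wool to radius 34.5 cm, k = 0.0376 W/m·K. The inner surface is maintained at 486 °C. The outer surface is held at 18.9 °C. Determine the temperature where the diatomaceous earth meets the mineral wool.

Treat each layer as a resistance in series:
  R'_brass = ln(0.142/0.125)/(2πk) = 0.1275/(2π·120) = 1.691×10^-4 m·K/W
  R'_diatomaceous earth = ln(0.299/0.142)/(2πk) = 0.7446/(2π·0.0860) = 1.378 m·K/W
  R'_mineral wool = ln(0.345/0.299)/(2πk) = 0.1431/(2π·0.0376) = 0.6057 m·K/W
ΣR = 1.691×10^-4 + 1.378 + 0.6057 = 1.984 m·K/W
Q' = ΔT/ΣR = (486 °C − 18.9 °C)/1.984 = 235.4 W/m
From the inner boundary to the diatomaceous earth/mineral wool interface, ΣR_partial = 1.378 m·K/W.
T_interface = T_in − Q'·ΣR_partial = 486 °C − (235.4)(1.378) = 162 °C

T = 162 °C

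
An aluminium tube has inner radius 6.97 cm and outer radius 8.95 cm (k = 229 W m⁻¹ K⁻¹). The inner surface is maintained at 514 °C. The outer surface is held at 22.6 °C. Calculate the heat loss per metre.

Q' = 2πk·ΔT/ln(r₂/r₁) = 2π × 229 × 491.4 / ln(0.0895/0.0697) = 2.83×10^6 W/m

Q' = 2830 kW/m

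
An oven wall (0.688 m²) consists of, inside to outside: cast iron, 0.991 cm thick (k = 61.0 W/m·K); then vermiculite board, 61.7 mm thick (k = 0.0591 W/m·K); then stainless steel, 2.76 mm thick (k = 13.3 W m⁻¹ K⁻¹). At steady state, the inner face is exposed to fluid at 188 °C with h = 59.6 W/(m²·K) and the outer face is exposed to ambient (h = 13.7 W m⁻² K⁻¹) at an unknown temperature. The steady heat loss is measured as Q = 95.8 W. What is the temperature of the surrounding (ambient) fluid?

T_out = 30.1 °C

Sum the resistances:
  R_conv,in = 1/(hA) = 1/(59.6·0.688) = 0.02439 K/W
  R_cast iron = L/(kA) = 0.00991/(61.0·0.688) = 2.361×10^-4 K/W
  R_vermiculite board = L/(kA) = 0.0617/(0.0591·0.688) = 1.517 K/W
  R_stainless steel = L/(kA) = 0.00276/(13.3·0.688) = 3.016×10^-4 K/W
  R_conv,out = 1/(hA) = 1/(13.7·0.688) = 0.1061 K/W
ΣR = 1.648 K/W
ΔT = Q·ΣR = 95.8 × 1.648 = 157.9 K
Heat flows outward, so T_out = T_in − ΔT = 188 − 157.9 = 30.1 °C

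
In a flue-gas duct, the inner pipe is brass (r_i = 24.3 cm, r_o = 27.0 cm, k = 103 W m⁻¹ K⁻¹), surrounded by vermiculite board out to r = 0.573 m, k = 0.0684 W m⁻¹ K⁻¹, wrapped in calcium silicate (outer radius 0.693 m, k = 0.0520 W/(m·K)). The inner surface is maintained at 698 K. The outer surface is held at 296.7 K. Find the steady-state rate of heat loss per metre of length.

Q' = 172 W/m

Resistance network (inner→outer):
  R'_brass = ln(0.270/0.243)/(2πk) = 0.1054/(2π·103) = 1.628×10^-4 m·K/W
  R'_vermiculite board = ln(0.573/0.270)/(2πk) = 0.7525/(2π·0.0684) = 1.751 m·K/W
  R'_calcium silicate = ln(0.693/0.573)/(2πk) = 0.1901/(2π·0.0520) = 0.5820 m·K/W
ΣR = 1.628×10^-4 + 1.751 + 0.5820 = 2.333 m·K/W
Q' = ΔT/ΣR = (698 K − 296.7 K)/2.333 = 172 W/m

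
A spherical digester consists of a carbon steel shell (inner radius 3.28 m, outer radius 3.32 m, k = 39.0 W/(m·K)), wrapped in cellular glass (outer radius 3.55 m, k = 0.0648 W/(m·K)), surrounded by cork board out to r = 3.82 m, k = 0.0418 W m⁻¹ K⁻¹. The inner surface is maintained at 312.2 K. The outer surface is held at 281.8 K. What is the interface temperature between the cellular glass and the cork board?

T = 300.4 K

Series thermal resistances, inner to outer:
  R_carbon steel = (1/3.28 − 1/3.32)/(4πk) = 0.003673/(4π·39.0) = 7.495×10^-6 K/W
  R_cellular glass = (1/3.32 − 1/3.55)/(4πk) = 0.01951/(4π·0.0648) = 0.02396 K/W
  R_cork board = (1/3.55 − 1/3.82)/(4πk) = 0.01991/(4π·0.0418) = 0.03790 K/W
ΣR = 7.495×10^-6 + 0.02396 + 0.03790 = 0.06187 K/W
Q = ΔT/ΣR = (312.2 K − 281.8 K)/0.06187 = 491.4 W
From the inner boundary to the cellular glass/cork board interface, ΣR_partial = 0.02397 K/W.
T_interface = T_in − Q·ΣR_partial = 312.2 K − (491.4)(0.02397) = 300.4 K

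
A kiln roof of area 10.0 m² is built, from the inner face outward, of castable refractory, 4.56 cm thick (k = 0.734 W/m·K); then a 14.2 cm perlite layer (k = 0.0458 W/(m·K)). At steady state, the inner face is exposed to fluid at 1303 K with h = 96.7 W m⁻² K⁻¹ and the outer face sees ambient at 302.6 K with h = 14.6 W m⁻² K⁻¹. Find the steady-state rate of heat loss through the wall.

Q = 3090 W

Series thermal resistances, inner to outer:
  R_conv,in = 1/(hA) = 1/(96.7·10.0) = 0.001034 K/W
  R_castable refractory = L/(kA) = 0.0456/(0.734·10.0) = 0.006213 K/W
  R_perlite = L/(kA) = 0.142/(0.0458·10.0) = 0.3100 K/W
  R_conv,out = 1/(hA) = 1/(14.6·10.0) = 0.006849 K/W
ΣR = 0.001034 + 0.006213 + 0.3100 + 0.006849 = 0.3241 K/W
Q = ΔT/ΣR = (1303 K − 302.6 K)/0.3241 = 3090 W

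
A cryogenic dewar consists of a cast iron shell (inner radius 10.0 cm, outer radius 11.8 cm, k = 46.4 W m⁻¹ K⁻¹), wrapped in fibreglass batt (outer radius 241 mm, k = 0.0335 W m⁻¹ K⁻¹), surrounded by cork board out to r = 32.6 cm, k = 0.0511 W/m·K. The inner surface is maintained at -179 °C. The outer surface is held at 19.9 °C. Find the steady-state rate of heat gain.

Resistance network (inner→outer):
  R_cast iron = (1/0.100 − 1/0.118)/(4πk) = 1.525/(4π·46.4) = 0.002616 K/W
  R_fibreglass batt = (1/0.118 − 1/0.241)/(4πk) = 4.325/(4π·0.0335) = 10.27 K/W
  R_cork board = (1/0.241 − 1/0.326)/(4πk) = 1.082/(4π·0.0511) = 1.685 K/W
ΣR = 0.002616 + 10.27 + 1.685 = 11.96 K/W
Q = ΔT/ΣR = (-179 °C − 19.9 °C)/11.96 = -16.6 W
(Negative Q ⇒ heat flows inward; heat gain = 16.6 W.)

Q = 16.6 W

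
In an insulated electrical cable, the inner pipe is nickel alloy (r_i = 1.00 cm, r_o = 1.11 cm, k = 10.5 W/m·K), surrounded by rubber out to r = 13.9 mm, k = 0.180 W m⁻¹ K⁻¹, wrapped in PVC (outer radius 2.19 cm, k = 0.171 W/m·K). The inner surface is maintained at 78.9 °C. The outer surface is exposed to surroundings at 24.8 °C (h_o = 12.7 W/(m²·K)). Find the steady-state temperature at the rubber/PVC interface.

T = 69.8 °C

Treat each layer as a resistance in series:
  R'_nickel alloy = ln(0.0111/0.0100)/(2πk) = 0.1044/(2π·10.5) = 0.001582 m·K/W
  R'_rubber = ln(0.0139/0.0111)/(2πk) = 0.2249/(2π·0.180) = 0.1989 m·K/W
  R'_PVC = ln(0.0219/0.0139)/(2πk) = 0.4546/(2π·0.171) = 0.4231 m·K/W
  R'_conv,out = 1/(2πr h) = 1/(2π·0.0219·12.7) = 0.5722 m·K/W
ΣR = 0.001582 + 0.1989 + 0.4231 + 0.5722 = 1.196 m·K/W
Q' = ΔT/ΣR = (78.9 °C − 24.8 °C)/1.196 = 45.23 W/m
From the inner boundary to the rubber/PVC interface, ΣR_partial = 0.2005 m·K/W.
T_interface = T_in − Q'·ΣR_partial = 78.9 °C − (45.23)(0.2005) = 69.8 °C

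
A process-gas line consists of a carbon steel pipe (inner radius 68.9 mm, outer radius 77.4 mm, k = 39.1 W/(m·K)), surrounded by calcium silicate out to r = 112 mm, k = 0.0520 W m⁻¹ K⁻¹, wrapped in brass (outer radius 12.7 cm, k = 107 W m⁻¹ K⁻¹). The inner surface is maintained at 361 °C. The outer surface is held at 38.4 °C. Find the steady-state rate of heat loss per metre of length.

Resistance network (inner→outer):
  R'_carbon steel = ln(0.0774/0.0689)/(2πk) = 0.1163/(2π·39.1) = 4.735×10^-4 m·K/W
  R'_calcium silicate = ln(0.112/0.0774)/(2πk) = 0.3695/(2π·0.0520) = 1.131 m·K/W
  R'_brass = ln(0.127/0.112)/(2πk) = 0.1257/(2π·107) = 1.870×10^-4 m·K/W
ΣR = 4.735×10^-4 + 1.131 + 1.870×10^-4 = 1.132 m·K/W
Q' = ΔT/ΣR = (361 °C − 38.4 °C)/1.132 = 285 W/m

Q' = 285 W/m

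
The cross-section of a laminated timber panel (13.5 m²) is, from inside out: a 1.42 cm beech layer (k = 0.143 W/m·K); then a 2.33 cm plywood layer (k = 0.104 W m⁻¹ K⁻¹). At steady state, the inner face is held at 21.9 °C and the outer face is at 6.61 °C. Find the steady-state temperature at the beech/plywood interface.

Resistance network (inner→outer):
  R_beech = L/(kA) = 0.0142/(0.143·13.5) = 0.007356 K/W
  R_plywood = L/(kA) = 0.0233/(0.104·13.5) = 0.01660 K/W
ΣR = 0.007356 + 0.01660 = 0.02396 K/W
Q = ΔT/ΣR = (21.9 °C − 6.61 °C)/0.02396 = 638.1 W
From the inner boundary to the beech/plywood interface, ΣR_partial = 0.007356 K/W.
T_interface = T_in − Q·ΣR_partial = 21.9 °C − (638.1)(0.007356) = 17.2 °C

T = 17.2 °C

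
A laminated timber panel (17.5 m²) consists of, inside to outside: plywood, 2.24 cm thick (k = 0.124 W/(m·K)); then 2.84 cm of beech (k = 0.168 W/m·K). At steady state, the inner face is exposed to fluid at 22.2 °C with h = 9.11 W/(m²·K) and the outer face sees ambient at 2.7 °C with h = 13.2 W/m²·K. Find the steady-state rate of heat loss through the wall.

Series thermal resistances, inner to outer:
  R_conv,in = 1/(hA) = 1/(9.11·17.5) = 0.006273 K/W
  R_plywood = L/(kA) = 0.0224/(0.124·17.5) = 0.01032 K/W
  R_beech = L/(kA) = 0.0284/(0.168·17.5) = 0.009660 K/W
  R_conv,out = 1/(hA) = 1/(13.2·17.5) = 0.004329 K/W
ΣR = 0.006273 + 0.01032 + 0.009660 + 0.004329 = 0.03058 K/W
Q = ΔT/ΣR = (22.2 °C − 2.7 °C)/0.03058 = 638 W

Q = 638 W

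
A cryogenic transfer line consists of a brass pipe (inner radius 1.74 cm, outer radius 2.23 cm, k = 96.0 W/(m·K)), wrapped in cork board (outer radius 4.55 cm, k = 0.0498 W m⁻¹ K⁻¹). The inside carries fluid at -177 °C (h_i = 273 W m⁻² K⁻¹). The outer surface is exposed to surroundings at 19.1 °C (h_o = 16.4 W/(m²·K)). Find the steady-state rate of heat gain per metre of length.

Resistance network (inner→outer):
  R'_conv,in = 1/(2πr h) = 1/(2π·0.0174·273) = 0.03350 m·K/W
  R'_brass = ln(0.0223/0.0174)/(2πk) = 0.2481/(2π·96.0) = 4.113×10^-4 m·K/W
  R'_cork board = ln(0.0455/0.0223)/(2πk) = 0.7131/(2π·0.0498) = 2.279 m·K/W
  R'_conv,out = 1/(2πr h) = 1/(2π·0.0455·16.4) = 0.2133 m·K/W
ΣR = 0.03350 + 4.113×10^-4 + 2.279 + 0.2133 = 2.526 m·K/W
Q' = ΔT/ΣR = (-177 °C − 19.1 °C)/2.526 = -77.6 W/m
(Negative Q' ⇒ heat flows inward; heat gain = 77.6 W/m.)

Q' = 77.6 W/m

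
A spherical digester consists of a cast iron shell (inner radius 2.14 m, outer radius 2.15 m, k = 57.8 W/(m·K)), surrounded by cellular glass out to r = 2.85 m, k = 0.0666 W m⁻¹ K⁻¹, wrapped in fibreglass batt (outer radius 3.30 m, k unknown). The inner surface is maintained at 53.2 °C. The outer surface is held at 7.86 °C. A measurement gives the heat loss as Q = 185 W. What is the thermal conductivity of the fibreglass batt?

k = 0.0351 W/m·K

ΣR = ΔT/Q = |53.2 − 7.86|/185 = 0.2451 K/W
Known resistances:
  R_cast iron = (1/2.14 − 1/2.15)/(4πk) = 0.002173/(4π·57.8) = 2.992×10^-6 K/W
  R_cellular glass = (1/2.15 − 1/2.85)/(4πk) = 0.1142/(4π·0.0666) = 0.1365 K/W
R_fibreglass batt = ΣR − ΣR_known = 0.2451 − 0.1365 = 0.1086 K/W
(1/r₁−1/r₂)/(4πk) = 0.1086 ⇒ k = 0.04785/(4π·0.1086) = 0.0351 W/m·K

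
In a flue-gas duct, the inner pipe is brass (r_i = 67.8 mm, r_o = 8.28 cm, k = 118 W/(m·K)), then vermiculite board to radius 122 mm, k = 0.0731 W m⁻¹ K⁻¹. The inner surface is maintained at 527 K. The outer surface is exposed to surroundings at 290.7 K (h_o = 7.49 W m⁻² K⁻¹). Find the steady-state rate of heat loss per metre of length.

Q' = 232 W/m

Series thermal resistances, inner to outer:
  R'_brass = ln(0.0828/0.0678)/(2πk) = 0.1999/(2π·118) = 2.696×10^-4 m·K/W
  R'_vermiculite board = ln(0.122/0.0828)/(2πk) = 0.3876/(2π·0.0731) = 0.8439 m·K/W
  R'_conv,out = 1/(2πr h) = 1/(2π·0.122·7.49) = 0.1742 m·K/W
ΣR = 2.696×10^-4 + 0.8439 + 0.1742 = 1.018 m·K/W
Q' = ΔT/ΣR = (527 K − 290.7 K)/1.018 = 232 W/m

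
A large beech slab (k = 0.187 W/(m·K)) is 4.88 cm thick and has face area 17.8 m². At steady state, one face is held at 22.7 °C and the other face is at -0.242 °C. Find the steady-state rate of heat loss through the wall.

Q = 1560 W

Q = kA·ΔT/L = 0.187 × 17.8 × |22.7 °C − -0.242 °C| / 0.0488 = 1560 W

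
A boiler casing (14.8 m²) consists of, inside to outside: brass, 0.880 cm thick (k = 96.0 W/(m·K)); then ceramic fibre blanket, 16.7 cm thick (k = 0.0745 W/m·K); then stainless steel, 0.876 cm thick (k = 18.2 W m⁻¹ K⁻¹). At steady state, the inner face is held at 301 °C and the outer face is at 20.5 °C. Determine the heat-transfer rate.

Q = 1850 W

Treat each layer as a resistance in series:
  R_brass = L/(kA) = 0.00880/(96.0·14.8) = 6.194×10^-6 K/W
  R_ceramic fibre blanket = L/(kA) = 0.167/(0.0745·14.8) = 0.1515 K/W
  R_stainless steel = L/(kA) = 0.00876/(18.2·14.8) = 3.252×10^-5 K/W
ΣR = 6.194×10^-6 + 0.1515 + 3.252×10^-5 = 0.1515 K/W
Q = ΔT/ΣR = (301 °C − 20.5 °C)/0.1515 = 1850 W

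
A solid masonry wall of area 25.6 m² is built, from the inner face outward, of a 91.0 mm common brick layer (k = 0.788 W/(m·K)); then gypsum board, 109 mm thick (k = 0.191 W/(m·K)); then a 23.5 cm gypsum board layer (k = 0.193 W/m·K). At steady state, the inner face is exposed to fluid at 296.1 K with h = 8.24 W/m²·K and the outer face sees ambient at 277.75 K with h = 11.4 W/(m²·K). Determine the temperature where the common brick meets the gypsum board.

Resistance network (inner→outer):
  R_conv,in = 1/(hA) = 1/(8.24·25.6) = 0.004741 K/W
  R_common brick = L/(kA) = 0.0910/(0.788·25.6) = 0.004511 K/W
  R_gypsum board = L/(kA) = 0.109/(0.191·25.6) = 0.02229 K/W
  R_gypsum board = L/(kA) = 0.235/(0.193·25.6) = 0.04756 K/W
  R_conv,out = 1/(hA) = 1/(11.4·25.6) = 0.003427 K/W
ΣR = 0.004741 + 0.004511 + 0.02229 + 0.04756 + 0.003427 = 0.08253 K/W
Q = ΔT/ΣR = (296.1 K − 277.75 K)/0.08253 = 222.3 W
From the inner boundary to the common brick/gypsum board interface, ΣR_partial = 0.009252 K/W.
T_interface = T_in − Q·ΣR_partial = 296.1 K − (222.3)(0.009252) = 294.0 K

T = 294.0 K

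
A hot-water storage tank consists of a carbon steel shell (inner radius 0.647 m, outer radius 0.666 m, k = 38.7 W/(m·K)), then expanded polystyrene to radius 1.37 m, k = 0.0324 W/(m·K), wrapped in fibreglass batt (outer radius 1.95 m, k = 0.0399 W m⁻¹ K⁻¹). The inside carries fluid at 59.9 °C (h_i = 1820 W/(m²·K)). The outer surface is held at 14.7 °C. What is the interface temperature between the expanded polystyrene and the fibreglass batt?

Resistance network (inner→outer):
  R_conv,in = 1/(4πr²h) = 1/(4π·0.647²·1820) = 1.045×10^-4 K/W
  R_carbon steel = (1/0.647 − 1/0.666)/(4πk) = 0.04409/(4π·38.7) = 9.067×10^-5 K/W
  R_expanded polystyrene = (1/0.666 − 1/1.37)/(4πk) = 0.7716/(4π·0.0324) = 1.895 K/W
  R_fibreglass batt = (1/1.37 − 1/1.95)/(4πk) = 0.2171/(4π·0.0399) = 0.4330 K/W
ΣR = 1.045×10^-4 + 9.067×10^-5 + 1.895 + 0.4330 = 2.328 K/W
Q = ΔT/ΣR = (59.9 °C − 14.7 °C)/2.328 = 19.42 W
From the inner boundary to the expanded polystyrene/fibreglass batt interface, ΣR_partial = 1.895 K/W.
T_interface = T_in − Q·ΣR_partial = 59.9 °C − (19.42)(1.895) = 23.1 °C

T = 23.1 °C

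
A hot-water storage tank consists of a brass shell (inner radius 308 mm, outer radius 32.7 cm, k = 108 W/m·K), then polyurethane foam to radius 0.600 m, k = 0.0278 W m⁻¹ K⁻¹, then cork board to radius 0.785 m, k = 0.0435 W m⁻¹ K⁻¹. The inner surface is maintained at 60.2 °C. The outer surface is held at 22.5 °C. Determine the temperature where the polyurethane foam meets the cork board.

T = 28.3 °C

Treat each layer as a resistance in series:
  R_brass = (1/0.308 − 1/0.327)/(4πk) = 0.1886/(4π·108) = 1.390×10^-4 K/W
  R_polyurethane foam = (1/0.327 − 1/0.600)/(4πk) = 1.391/(4π·0.0278) = 3.983 K/W
  R_cork board = (1/0.600 − 1/0.785)/(4πk) = 0.3928/(4π·0.0435) = 0.7185 K/W
ΣR = 1.390×10^-4 + 3.983 + 0.7185 = 4.702 K/W
Q = ΔT/ΣR = (60.2 °C − 22.5 °C)/4.702 = 8.018 W
From the inner boundary to the polyurethane foam/cork board interface, ΣR_partial = 3.983 K/W.
T_interface = T_in − Q·ΣR_partial = 60.2 °C − (8.018)(3.983) = 28.3 °C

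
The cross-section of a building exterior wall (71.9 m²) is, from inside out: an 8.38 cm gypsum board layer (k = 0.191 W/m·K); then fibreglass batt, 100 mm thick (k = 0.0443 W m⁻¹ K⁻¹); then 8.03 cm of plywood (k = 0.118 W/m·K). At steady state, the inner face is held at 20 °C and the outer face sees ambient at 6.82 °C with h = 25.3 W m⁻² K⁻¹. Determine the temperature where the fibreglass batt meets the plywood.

T = 9.60 °C

Resistance network (inner→outer):
  R_gypsum board = L/(kA) = 0.0838/(0.191·71.9) = 0.006102 K/W
  R_fibreglass batt = L/(kA) = 0.100/(0.0443·71.9) = 0.03140 K/W
  R_plywood = L/(kA) = 0.0803/(0.118·71.9) = 0.009465 K/W
  R_conv,out = 1/(hA) = 1/(25.3·71.9) = 5.497×10^-4 K/W
ΣR = 0.006102 + 0.03140 + 0.009465 + 5.497×10^-4 = 0.04752 K/W
Q = ΔT/ΣR = (20 °C − 6.82 °C)/0.04752 = 277.4 W
From the inner boundary to the fibreglass batt/plywood interface, ΣR_partial = 0.03750 K/W.
T_interface = T_in − Q·ΣR_partial = 20 °C − (277.4)(0.03750) = 9.60 °C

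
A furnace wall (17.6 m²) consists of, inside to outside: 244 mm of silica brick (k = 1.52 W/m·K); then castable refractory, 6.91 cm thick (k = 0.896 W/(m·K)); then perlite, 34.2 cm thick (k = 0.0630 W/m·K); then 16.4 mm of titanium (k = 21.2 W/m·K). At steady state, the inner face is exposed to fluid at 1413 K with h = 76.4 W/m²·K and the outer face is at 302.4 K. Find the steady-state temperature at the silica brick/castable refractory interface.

T = 1379 K

Series thermal resistances, inner to outer:
  R_conv,in = 1/(hA) = 1/(76.4·17.6) = 7.437×10^-4 K/W
  R_silica brick = L/(kA) = 0.244/(1.52·17.6) = 0.009121 K/W
  R_castable refractory = L/(kA) = 0.0691/(0.896·17.6) = 0.004382 K/W
  R_perlite = L/(kA) = 0.342/(0.0630·17.6) = 0.3084 K/W
  R_titanium = L/(kA) = 0.0164/(21.2·17.6) = 4.395×10^-5 K/W
ΣR = 7.437×10^-4 + 0.009121 + 0.004382 + 0.3084 + 4.395×10^-5 = 0.3227 K/W
Q = ΔT/ΣR = (1413 K − 302.4 K)/0.3227 = 3442 W
From the inner boundary to the silica brick/castable refractory interface, ΣR_partial = 0.009865 K/W.
T_interface = T_in − Q·ΣR_partial = 1413 K − (3442)(0.009865) = 1379 K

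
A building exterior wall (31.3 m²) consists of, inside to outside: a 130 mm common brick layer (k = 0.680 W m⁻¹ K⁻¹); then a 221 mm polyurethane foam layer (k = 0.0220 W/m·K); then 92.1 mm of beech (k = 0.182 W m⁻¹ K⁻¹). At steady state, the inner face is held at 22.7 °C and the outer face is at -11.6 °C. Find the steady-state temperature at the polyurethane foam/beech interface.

T = -9.98 °C

Series thermal resistances, inner to outer:
  R_common brick = L/(kA) = 0.130/(0.680·31.3) = 0.006108 K/W
  R_polyurethane foam = L/(kA) = 0.221/(0.0220·31.3) = 0.3209 K/W
  R_beech = L/(kA) = 0.0921/(0.182·31.3) = 0.01617 K/W
ΣR = 0.006108 + 0.3209 + 0.01617 = 0.3432 K/W
Q = ΔT/ΣR = (22.7 °C − -11.6 °C)/0.3432 = 99.94 W
From the inner boundary to the polyurethane foam/beech interface, ΣR_partial = 0.3270 K/W.
T_interface = T_in − Q·ΣR_partial = 22.7 °C − (99.94)(0.3270) = -9.98 °C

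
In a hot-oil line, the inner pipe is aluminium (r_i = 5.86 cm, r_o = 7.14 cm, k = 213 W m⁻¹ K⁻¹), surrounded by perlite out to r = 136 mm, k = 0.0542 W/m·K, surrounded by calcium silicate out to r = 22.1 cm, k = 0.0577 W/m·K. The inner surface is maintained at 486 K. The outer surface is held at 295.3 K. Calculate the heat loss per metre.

Q' = 59.0 W/m

Series thermal resistances, inner to outer:
  R'_aluminium = ln(0.0714/0.0586)/(2πk) = 0.1976/(2π·213) = 1.476×10^-4 m·K/W
  R'_perlite = ln(0.136/0.0714)/(2πk) = 0.6444/(2π·0.0542) = 1.892 m·K/W
  R'_calcium silicate = ln(0.221/0.136)/(2πk) = 0.4855/(2π·0.0577) = 1.339 m·K/W
ΣR = 1.476×10^-4 + 1.892 + 1.339 = 3.231 m·K/W
Q' = ΔT/ΣR = (486 K − 295.3 K)/3.231 = 59.0 W/m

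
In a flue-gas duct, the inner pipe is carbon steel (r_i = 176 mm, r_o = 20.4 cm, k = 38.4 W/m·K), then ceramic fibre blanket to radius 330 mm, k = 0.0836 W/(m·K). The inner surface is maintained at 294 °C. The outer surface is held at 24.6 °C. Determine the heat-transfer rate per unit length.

Series thermal resistances, inner to outer:
  R'_carbon steel = ln(0.204/0.176)/(2πk) = 0.1476/(2π·38.4) = 6.119×10^-4 m·K/W
  R'_ceramic fibre blanket = ln(0.330/0.204)/(2πk) = 0.4810/(2π·0.0836) = 0.9157 m·K/W
ΣR = 6.119×10^-4 + 0.9157 = 0.9163 m·K/W
Q' = ΔT/ΣR = (294 °C − 24.6 °C)/0.9163 = 294 W/m

Q' = 294 W/m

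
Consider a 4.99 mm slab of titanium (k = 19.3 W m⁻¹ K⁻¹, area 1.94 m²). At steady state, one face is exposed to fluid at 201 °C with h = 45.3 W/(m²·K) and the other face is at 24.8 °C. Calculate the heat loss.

Q = 15300 W

Series thermal resistances, inner to outer:
  R_conv,in = 1/(hA) = 1/(45.3·1.94) = 0.01138 K/W
  R_titanium = L/(kA) = 0.00499/(19.3·1.94) = 1.333×10^-4 K/W
ΣR = 0.01138 + 1.333×10^-4 = 0.01151 K/W
Q = ΔT/ΣR = (201 °C − 24.8 °C)/0.01151 = 15300 W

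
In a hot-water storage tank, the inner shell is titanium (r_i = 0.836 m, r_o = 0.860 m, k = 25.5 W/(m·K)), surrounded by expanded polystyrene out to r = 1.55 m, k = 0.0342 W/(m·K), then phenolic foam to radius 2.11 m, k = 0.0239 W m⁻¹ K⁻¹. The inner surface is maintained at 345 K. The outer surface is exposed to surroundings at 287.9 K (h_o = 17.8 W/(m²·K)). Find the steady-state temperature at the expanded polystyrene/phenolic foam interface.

Series thermal resistances, inner to outer:
  R_titanium = (1/0.836 − 1/0.860)/(4πk) = 0.03338/(4π·25.5) = 1.042×10^-4 K/W
  R_expanded polystyrene = (1/0.860 − 1/1.55)/(4πk) = 0.5176/(4π·0.0342) = 1.204 K/W
  R_phenolic foam = (1/1.55 − 1/2.11)/(4πk) = 0.1712/(4π·0.0239) = 0.5701 K/W
  R_conv,out = 1/(4πr²h) = 1/(4π·2.11²·17.8) = 0.001004 K/W
ΣR = 1.042×10^-4 + 1.204 + 0.5701 + 0.001004 = 1.775 K/W
Q = ΔT/ΣR = (345 K − 287.9 K)/1.775 = 32.17 W
From the inner boundary to the expanded polystyrene/phenolic foam interface, ΣR_partial = 1.204 K/W.
T_interface = T_in − Q·ΣR_partial = 345 K − (32.17)(1.204) = 306.3 K

T = 306.3 K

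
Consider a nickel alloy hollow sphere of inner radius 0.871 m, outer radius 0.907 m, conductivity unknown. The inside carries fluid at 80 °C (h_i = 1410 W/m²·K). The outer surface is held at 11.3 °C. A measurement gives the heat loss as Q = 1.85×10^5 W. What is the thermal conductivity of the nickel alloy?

ΣR = ΔT/Q = |80 − 11.3|/1.85×10^5 = 3.714×10^-4 K/W
Known resistances:
  R_conv,in = 1/(4πr²h) = 1/(4π·0.871²·1410) = 7.439×10^-5 K/W
R_nickel alloy = ΣR − ΣR_known = 3.714×10^-4 − 7.439×10^-5 = 2.970×10^-4 K/W
(1/r₁−1/r₂)/(4πk) = 2.970×10^-4 ⇒ k = 0.04557/(4π·2.970×10^-4) = 12.2 W/m·K

k = 12.2 W/m·K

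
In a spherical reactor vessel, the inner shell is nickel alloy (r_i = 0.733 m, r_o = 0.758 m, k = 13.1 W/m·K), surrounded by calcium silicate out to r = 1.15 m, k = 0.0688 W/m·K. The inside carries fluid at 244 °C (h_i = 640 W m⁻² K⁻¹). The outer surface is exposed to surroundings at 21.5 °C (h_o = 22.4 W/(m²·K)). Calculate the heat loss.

Series thermal resistances, inner to outer:
  R_conv,in = 1/(4πr²h) = 1/(4π·0.733²·640) = 2.314×10^-4 K/W
  R_nickel alloy = (1/0.733 − 1/0.758)/(4πk) = 0.04500/(4π·13.1) = 2.733×10^-4 K/W
  R_calcium silicate = (1/0.758 − 1/1.15)/(4πk) = 0.4497/(4π·0.0688) = 0.5201 K/W
  R_conv,out = 1/(4πr²h) = 1/(4π·1.15²·22.4) = 0.002686 K/W
ΣR = 2.314×10^-4 + 2.733×10^-4 + 0.5201 + 0.002686 = 0.5233 K/W
Q = ΔT/ΣR = (244 °C − 21.5 °C)/0.5233 = 425 W

Q = 425 W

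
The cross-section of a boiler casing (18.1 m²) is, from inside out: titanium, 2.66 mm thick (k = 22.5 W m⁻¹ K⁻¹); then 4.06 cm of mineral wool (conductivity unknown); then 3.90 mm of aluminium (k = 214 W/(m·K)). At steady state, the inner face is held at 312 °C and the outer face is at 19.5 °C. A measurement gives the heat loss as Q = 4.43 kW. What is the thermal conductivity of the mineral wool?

k = 0.0340 W/m·K

ΣR = ΔT/Q = |312 − 19.5|/4430 = 0.06603 K/W
Known resistances:
  R_titanium = L/(kA) = 0.00266/(22.5·18.1) = 6.532×10^-6 K/W
  R_aluminium = L/(kA) = 0.00390/(214·18.1) = 1.007×10^-6 K/W
R_mineral wool = ΣR − ΣR_known = 0.06603 − 7.539×10^-6 = 0.06602 K/W
L/(kA) = 0.06602 ⇒ k = 0.0406/(0.06602·18.1) = 0.0340 W/m·K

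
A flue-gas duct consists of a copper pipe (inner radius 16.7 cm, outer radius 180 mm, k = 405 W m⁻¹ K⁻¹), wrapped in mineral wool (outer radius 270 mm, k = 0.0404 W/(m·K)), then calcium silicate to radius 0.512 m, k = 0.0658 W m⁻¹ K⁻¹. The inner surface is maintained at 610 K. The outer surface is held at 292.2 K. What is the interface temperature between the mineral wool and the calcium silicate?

T = 449 K

Series thermal resistances, inner to outer:
  R'_copper = ln(0.180/0.167)/(2πk) = 0.07496/(2π·405) = 2.946×10^-5 m·K/W
  R'_mineral wool = ln(0.270/0.180)/(2πk) = 0.4055/(2π·0.0404) = 1.597 m·K/W
  R'_calcium silicate = ln(0.512/0.270)/(2πk) = 0.6399/(2π·0.0658) = 1.548 m·K/W
ΣR = 2.946×10^-5 + 1.597 + 1.548 = 3.145 m·K/W
Q' = ΔT/ΣR = (610 K − 292.2 K)/3.145 = 101.0 W/m
From the inner boundary to the mineral wool/calcium silicate interface, ΣR_partial = 1.597 m·K/W.
T_interface = T_in − Q'·ΣR_partial = 610 K − (101.0)(1.597) = 449 K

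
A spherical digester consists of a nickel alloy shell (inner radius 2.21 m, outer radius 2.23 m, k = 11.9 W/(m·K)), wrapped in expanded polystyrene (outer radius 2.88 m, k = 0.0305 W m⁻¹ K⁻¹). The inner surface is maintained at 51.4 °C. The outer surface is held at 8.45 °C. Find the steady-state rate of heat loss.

Treat each layer as a resistance in series:
  R_nickel alloy = (1/2.21 − 1/2.23)/(4πk) = 0.004058/(4π·11.9) = 2.714×10^-5 K/W
  R_expanded polystyrene = (1/2.23 − 1/2.88)/(4πk) = 0.1012/(4π·0.0305) = 0.2641 K/W
ΣR = 2.714×10^-5 + 0.2641 = 0.2641 K/W
Q = ΔT/ΣR = (51.4 °C − 8.45 °C)/0.2641 = 163 W

Q = 163 W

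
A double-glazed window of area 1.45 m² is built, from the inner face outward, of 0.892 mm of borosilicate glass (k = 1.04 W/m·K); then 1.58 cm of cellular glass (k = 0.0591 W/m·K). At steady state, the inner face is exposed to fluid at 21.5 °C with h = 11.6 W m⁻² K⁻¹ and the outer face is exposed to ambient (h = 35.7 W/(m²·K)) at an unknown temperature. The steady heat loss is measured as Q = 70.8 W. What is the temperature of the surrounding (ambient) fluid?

Sum the resistances:
  R_conv,in = 1/(hA) = 1/(11.6·1.45) = 0.05945 K/W
  R_borosilicate glass = L/(kA) = 8.92×10^-4/(1.04·1.45) = 5.915×10^-4 K/W
  R_cellular glass = L/(kA) = 0.0158/(0.0591·1.45) = 0.1844 K/W
  R_conv,out = 1/(hA) = 1/(35.7·1.45) = 0.01932 K/W
ΣR = 0.2637 K/W
ΔT = Q·ΣR = 70.8 × 0.2637 = 18.67 K
Heat flows outward, so T_out = T_in − ΔT = 21.5 − 18.67 = 2.83 °C

T_out = 2.83 °C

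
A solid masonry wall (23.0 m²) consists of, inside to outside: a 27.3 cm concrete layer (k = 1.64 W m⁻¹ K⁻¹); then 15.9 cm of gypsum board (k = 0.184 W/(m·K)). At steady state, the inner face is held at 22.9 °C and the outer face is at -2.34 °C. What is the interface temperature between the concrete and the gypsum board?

T = 18.8 °C

Series thermal resistances, inner to outer:
  R_concrete = L/(kA) = 0.273/(1.64·23.0) = 0.007238 K/W
  R_gypsum board = L/(kA) = 0.159/(0.184·23.0) = 0.03757 K/W
ΣR = 0.007238 + 0.03757 = 0.04481 K/W
Q = ΔT/ΣR = (22.9 °C − -2.34 °C)/0.04481 = 563.3 W
From the inner boundary to the concrete/gypsum board interface, ΣR_partial = 0.007238 K/W.
T_interface = T_in − Q·ΣR_partial = 22.9 °C − (563.3)(0.007238) = 18.8 °C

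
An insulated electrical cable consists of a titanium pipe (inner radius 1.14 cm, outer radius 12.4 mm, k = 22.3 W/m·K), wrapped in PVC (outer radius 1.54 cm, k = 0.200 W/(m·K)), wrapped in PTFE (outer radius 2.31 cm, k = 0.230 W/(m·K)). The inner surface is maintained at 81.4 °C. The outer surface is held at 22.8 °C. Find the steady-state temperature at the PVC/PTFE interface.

Series thermal resistances, inner to outer:
  R'_titanium = ln(0.0124/0.0114)/(2πk) = 0.08408/(2π·22.3) = 6.001×10^-4 m·K/W
  R'_PVC = ln(0.0154/0.0124)/(2πk) = 0.2167/(2π·0.200) = 0.1724 m·K/W
  R'_PTFE = ln(0.0231/0.0154)/(2πk) = 0.4055/(2π·0.230) = 0.2806 m·K/W
ΣR = 6.001×10^-4 + 0.1724 + 0.2806 = 0.4536 m·K/W
Q' = ΔT/ΣR = (81.4 °C − 22.8 °C)/0.4536 = 129.2 W/m
From the inner boundary to the PVC/PTFE interface, ΣR_partial = 0.1730 m·K/W.
T_interface = T_in − Q'·ΣR_partial = 81.4 °C − (129.2)(0.1730) = 59.0 °C

T = 59.0 °C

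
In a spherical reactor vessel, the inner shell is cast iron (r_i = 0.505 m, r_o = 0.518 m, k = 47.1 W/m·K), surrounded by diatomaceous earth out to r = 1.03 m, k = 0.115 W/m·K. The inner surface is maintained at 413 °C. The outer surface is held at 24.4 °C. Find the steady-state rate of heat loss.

Q = 585 W

Treat each layer as a resistance in series:
  R_cast iron = (1/0.505 − 1/0.518)/(4πk) = 0.04970/(4π·47.1) = 8.396×10^-5 K/W
  R_diatomaceous earth = (1/0.518 − 1/1.03)/(4πk) = 0.9596/(4π·0.115) = 0.6640 K/W
ΣR = 8.396×10^-5 + 0.6640 = 0.6641 K/W
Q = ΔT/ΣR = (413 °C − 24.4 °C)/0.6641 = 585 W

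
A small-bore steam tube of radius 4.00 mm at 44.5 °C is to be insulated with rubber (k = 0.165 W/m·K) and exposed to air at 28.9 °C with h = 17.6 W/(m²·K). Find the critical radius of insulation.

r_cr = 0.938 cm

For a cylinder, r_cr = k_ins/h = 0.165/17.6 = 0.00937 m = 0.938 cm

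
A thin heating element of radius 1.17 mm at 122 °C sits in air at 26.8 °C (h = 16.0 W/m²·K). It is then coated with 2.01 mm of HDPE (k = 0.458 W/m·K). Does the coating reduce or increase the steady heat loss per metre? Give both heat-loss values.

increases: 11.2 → 27.4 W/m

Critical radius for a cylinder: r_cr = k/h = 0.0286 m = 2.86 cm.
Outer radius after coating: r₂ = 0.00117 + 0.00201 = 0.00318 m.
Since r₁ < r_cr and r₂ ≤ r_cr, the coating moves toward the maximum at r_cr — heat loss rises.
Bare: R = 1/(2πr₁h) = 8.502 m·K/W; Q = 95.2/8.502 = 11.2 W/m.
Coated: R = R_cond + R_conv = 3.476 m·K/W; Q = 95.2/3.476 = 27.4 W/m.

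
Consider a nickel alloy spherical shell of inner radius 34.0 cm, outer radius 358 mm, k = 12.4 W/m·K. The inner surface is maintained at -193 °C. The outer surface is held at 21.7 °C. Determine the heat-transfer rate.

Q = 2.26×10^5 W

Q = 4πk·ΔT/(1/r₁ − 1/r₂) = 4π × 12.4 × 214.7 / (1/0.340 − 1/0.358) = 2.26×10^5 W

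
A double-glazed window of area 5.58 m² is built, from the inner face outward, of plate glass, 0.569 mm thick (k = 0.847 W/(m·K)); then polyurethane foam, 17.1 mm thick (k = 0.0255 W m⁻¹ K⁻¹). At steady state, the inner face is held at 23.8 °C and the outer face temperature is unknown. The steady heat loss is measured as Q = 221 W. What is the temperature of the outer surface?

Series resistances:
  R_plate glass = L/(kA) = 5.69×10^-4/(0.847·5.58) = 1.204×10^-4 K/W
  R_polyurethane foam = L/(kA) = 0.0171/(0.0255·5.58) = 0.1202 K/W
ΣR = 0.1203 K/W
ΔT = Q·ΣR = 221 × 0.1203 = 26.59 K
Heat flows outward, so T_out = T_in − ΔT = 23.8 − 26.59 = -2.79 °C

T_out = -2.79 °C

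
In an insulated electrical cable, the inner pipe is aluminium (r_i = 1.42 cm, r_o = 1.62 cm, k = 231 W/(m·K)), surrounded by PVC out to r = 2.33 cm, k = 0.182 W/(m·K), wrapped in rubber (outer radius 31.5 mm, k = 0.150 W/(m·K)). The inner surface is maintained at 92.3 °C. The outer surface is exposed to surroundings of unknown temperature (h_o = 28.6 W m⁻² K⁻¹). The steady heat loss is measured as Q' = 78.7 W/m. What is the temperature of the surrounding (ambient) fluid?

T_out = 28.2 °C

Sum the resistances:
  R'_aluminium = ln(0.0162/0.0142)/(2πk) = 0.1318/(2π·231) = 9.079×10^-5 m·K/W
  R'_PVC = ln(0.0233/0.0162)/(2πk) = 0.3634/(2π·0.182) = 0.3178 m·K/W
  R'_rubber = ln(0.0315/0.0233)/(2πk) = 0.3015/(2π·0.150) = 0.3199 m·K/W
  R'_conv,out = 1/(2πr h) = 1/(2π·0.0315·28.6) = 0.1767 m·K/W
ΣR = 0.8145 m·K/W
ΔT = Q'·ΣR = 78.7 × 0.8145 = 64.10 K
Heat flows outward, so T_out = T_in − ΔT = 92.3 − 64.10 = 28.2 °C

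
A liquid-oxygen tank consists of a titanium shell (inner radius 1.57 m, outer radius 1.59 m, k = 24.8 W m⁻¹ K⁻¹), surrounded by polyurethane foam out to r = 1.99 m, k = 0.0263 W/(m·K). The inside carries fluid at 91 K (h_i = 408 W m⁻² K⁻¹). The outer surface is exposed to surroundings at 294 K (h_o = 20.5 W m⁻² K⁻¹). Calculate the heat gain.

Series thermal resistances, inner to outer:
  R_conv,in = 1/(4πr²h) = 1/(4π·1.57²·408) = 7.913×10^-5 K/W
  R_titanium = (1/1.57 − 1/1.59)/(4πk) = 0.008012/(4π·24.8) = 2.571×10^-5 K/W
  R_polyurethane foam = (1/1.59 − 1/1.99)/(4πk) = 0.1264/(4π·0.0263) = 0.3825 K/W
  R_conv,out = 1/(4πr²h) = 1/(4π·1.99²·20.5) = 9.802×10^-4 K/W
ΣR = 7.913×10^-5 + 2.571×10^-5 + 0.3825 + 9.802×10^-4 = 0.3836 K/W
Q = ΔT/ΣR = (91 K − 294 K)/0.3836 = -529 W
(Negative Q ⇒ heat flows inward; heat gain = 529 W.)

Q = 529 W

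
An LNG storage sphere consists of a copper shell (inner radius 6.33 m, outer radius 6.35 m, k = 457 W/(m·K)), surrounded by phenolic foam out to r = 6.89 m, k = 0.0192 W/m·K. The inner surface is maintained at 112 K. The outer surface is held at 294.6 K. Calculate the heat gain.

Resistance network (inner→outer):
  R_copper = (1/6.33 − 1/6.35)/(4πk) = 4.976×10^-4/(4π·457) = 8.664×10^-8 K/W
  R_phenolic foam = (1/6.35 − 1/6.89)/(4πk) = 0.01234/(4π·0.0192) = 0.05116 K/W
ΣR = 8.664×10^-8 + 0.05116 = 0.05116 K/W
Q = ΔT/ΣR = (112 K − 294.6 K)/0.05116 = -3570 W
(Negative Q ⇒ heat flows inward; heat gain = 3570 W.)

Q = 3570 W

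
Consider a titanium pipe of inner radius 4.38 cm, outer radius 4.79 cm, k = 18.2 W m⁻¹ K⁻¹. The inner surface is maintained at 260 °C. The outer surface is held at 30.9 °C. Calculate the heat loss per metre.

Q' = 2.93×10^5 W/m

Q' = 2πk·ΔT/ln(r₂/r₁) = 2π × 18.2 × 229.1 / ln(0.0479/0.0438) = 2.93×10^5 W/m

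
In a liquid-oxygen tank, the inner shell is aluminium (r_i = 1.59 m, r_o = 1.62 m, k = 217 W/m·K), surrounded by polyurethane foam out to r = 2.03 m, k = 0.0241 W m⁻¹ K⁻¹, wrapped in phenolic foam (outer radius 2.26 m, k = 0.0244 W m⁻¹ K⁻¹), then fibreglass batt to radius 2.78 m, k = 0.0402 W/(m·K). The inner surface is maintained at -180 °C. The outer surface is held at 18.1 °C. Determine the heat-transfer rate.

Resistance network (inner→outer):
  R_aluminium = (1/1.59 − 1/1.62)/(4πk) = 0.01165/(4π·217) = 4.271×10^-6 K/W
  R_polyurethane foam = (1/1.62 − 1/2.03)/(4πk) = 0.1247/(4π·0.0241) = 0.4117 K/W
  R_phenolic foam = (1/2.03 − 1/2.26)/(4πk) = 0.05013/(4π·0.0244) = 0.1635 K/W
  R_fibreglass batt = (1/2.26 − 1/2.78)/(4πk) = 0.08277/(4π·0.0402) = 0.1638 K/W
ΣR = 4.271×10^-6 + 0.4117 + 0.1635 + 0.1638 = 0.7390 K/W
Q = ΔT/ΣR = (-180 °C − 18.1 °C)/0.7390 = -268 W
(Negative Q ⇒ heat flows inward; heat gain = 268 W.)

Q = 268 W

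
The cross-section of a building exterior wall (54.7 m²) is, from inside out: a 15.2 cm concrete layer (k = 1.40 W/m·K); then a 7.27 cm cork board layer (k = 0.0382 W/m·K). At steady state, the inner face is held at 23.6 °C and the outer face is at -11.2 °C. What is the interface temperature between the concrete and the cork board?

T = 21.7 °C

Resistance network (inner→outer):
  R_concrete = L/(kA) = 0.152/(1.40·54.7) = 0.001985 K/W
  R_cork board = L/(kA) = 0.0727/(0.0382·54.7) = 0.03479 K/W
ΣR = 0.001985 + 0.03479 = 0.03678 K/W
Q = ΔT/ΣR = (23.6 °C − -11.2 °C)/0.03678 = 946.2 W
From the inner boundary to the concrete/cork board interface, ΣR_partial = 0.001985 K/W.
T_interface = T_in − Q·ΣR_partial = 23.6 °C − (946.2)(0.001985) = 21.7 °C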